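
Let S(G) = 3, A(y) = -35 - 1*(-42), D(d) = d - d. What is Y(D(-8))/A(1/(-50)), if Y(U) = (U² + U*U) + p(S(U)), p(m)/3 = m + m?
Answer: 18/7 ≈ 2.5714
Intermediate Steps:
D(d) = 0
A(y) = 7 (A(y) = -35 + 42 = 7)
p(m) = 6*m (p(m) = 3*(m + m) = 3*(2*m) = 6*m)
Y(U) = 18 + 2*U² (Y(U) = (U² + U*U) + 6*3 = (U² + U²) + 18 = 2*U² + 18 = 18 + 2*U²)
Y(D(-8))/A(1/(-50)) = (18 + 2*0²)/7 = (18 + 2*0)*(⅐) = (18 + 0)*(⅐) = 18*(⅐) = 18/7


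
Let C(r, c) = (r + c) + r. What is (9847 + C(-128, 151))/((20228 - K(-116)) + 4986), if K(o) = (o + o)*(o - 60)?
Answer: -4871/7809 ≈ -0.62377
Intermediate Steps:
C(r, c) = c + 2*r (C(r, c) = (c + r) + r = c + 2*r)
K(o) = 2*o*(-60 + o) (K(o) = (2*o)*(-60 + o) = 2*o*(-60 + o))
(9847 + C(-128, 151))/((20228 - K(-116)) + 4986) = (9847 + (151 + 2*(-128)))/((20228 - 2*(-116)*(-60 - 116)) + 4986) = (9847 + (151 - 256))/((20228 - 2*(-116)*(-176)) + 4986) = (9847 - 105)/((20228 - 1*40832) + 4986) = 9742/((20228 - 40832) + 4986) = 9742/(-20604 + 4986) = 9742/(-15618) = 9742*(-1/15618) = -4871/7809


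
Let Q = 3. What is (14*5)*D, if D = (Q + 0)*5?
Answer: 1050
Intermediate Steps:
D = 15 (D = (3 + 0)*5 = 3*5 = 15)
(14*5)*D = (14*5)*15 = 70*15 = 1050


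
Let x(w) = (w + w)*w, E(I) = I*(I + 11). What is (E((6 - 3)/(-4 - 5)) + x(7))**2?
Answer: 722500/81 ≈ 8919.8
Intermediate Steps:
E(I) = I*(11 + I)
x(w) = 2*w**2 (x(w) = (2*w)*w = 2*w**2)
(E((6 - 3)/(-4 - 5)) + x(7))**2 = (((6 - 3)/(-4 - 5))*(11 + (6 - 3)/(-4 - 5)) + 2*7**2)**2 = ((3/(-9))*(11 + 3/(-9)) + 2*49)**2 = ((3*(-1/9))*(11 + 3*(-1/9)) + 98)**2 = (-(11 - 1/3)/3 + 98)**2 = (-1/3*32/3 + 98)**2 = (-32/9 + 98)**2 = (850/9)**2 = 722500/81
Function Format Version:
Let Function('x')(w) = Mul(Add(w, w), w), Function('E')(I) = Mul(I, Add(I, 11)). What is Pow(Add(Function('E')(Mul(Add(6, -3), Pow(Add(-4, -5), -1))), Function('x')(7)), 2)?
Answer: Rational(722500, 81) ≈ 8919.8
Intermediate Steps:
Function('E')(I) = Mul(I, Add(11, I))
Function('x')(w) = Mul(2, Pow(w, 2)) (Function('x')(w) = Mul(Mul(2, w), w) = Mul(2, Pow(w, 2)))
Pow(Add(Function('E')(Mul(Add(6, -3), Pow(Add(-4, -5), -1))), Function('x')(7)), 2) = Pow(Add(Mul(Mul(Add(6, -3), Pow(Add(-4, -5), -1)), Add(11, Mul(Add(6, -3), Pow(Add(-4, -5), -1)))), Mul(2, Pow(7, 2))), 2) = Pow(Add(Mul(Mul(3, Pow(-9, -1)), Add(11, Mul(3, Pow(-9, -1)))), Mul(2, 49)), 2) = Pow(Add(Mul(Mul(3, Rational(-1, 9)), Add(11, Mul(3, Rational(-1, 9)))), 98), 2) = Pow(Add(Mul(Rational(-1, 3), Add(11, Rational(-1, 3))), 98), 2) = Pow(Add(Mul(Rational(-1, 3), Rational(32, 3)), 98), 2) = Pow(Add(Rational(-32, 9), 98), 2) = Pow(Rational(850, 9), 2) = Rational(722500, 81)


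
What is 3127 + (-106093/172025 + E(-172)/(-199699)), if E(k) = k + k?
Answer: 107401392935918/34353220475 ≈ 3126.4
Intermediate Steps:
E(k) = 2*k
3127 + (-106093/172025 + E(-172)/(-199699)) = 3127 + (-106093/172025 + (2*(-172))/(-199699)) = 3127 + (-106093*1/172025 - 344*(-1/199699)) = 3127 + (-106093/172025 + 344/199699) = 3127 - 21127489407/34353220475 = 107401392935918/34353220475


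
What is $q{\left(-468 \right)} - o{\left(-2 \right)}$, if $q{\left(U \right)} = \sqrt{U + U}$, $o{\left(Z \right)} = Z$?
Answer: $2 + 6 i \sqrt{26} \approx 2.0 + 30.594 i$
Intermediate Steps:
$q{\left(U \right)} = \sqrt{2} \sqrt{U}$ ($q{\left(U \right)} = \sqrt{2 U} = \sqrt{2} \sqrt{U}$)
$q{\left(-468 \right)} - o{\left(-2 \right)} = \sqrt{2} \sqrt{-468} - -2 = \sqrt{2} \cdot 6 i \sqrt{13} + 2 = 6 i \sqrt{26} + 2 = 2 + 6 i \sqrt{26}$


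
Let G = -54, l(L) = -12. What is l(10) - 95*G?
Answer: 5118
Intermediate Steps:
l(10) - 95*G = -12 - 95*(-54) = -12 + 5130 = 5118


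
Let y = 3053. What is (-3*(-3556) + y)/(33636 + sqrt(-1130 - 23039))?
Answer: 461519556/1131404665 - 13721*I*sqrt(24169)/1131404665 ≈ 0.40792 - 0.0018854*I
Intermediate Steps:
(-3*(-3556) + y)/(33636 + sqrt(-1130 - 23039)) = (-3*(-3556) + 3053)/(33636 + sqrt(-1130 - 23039)) = (10668 + 3053)/(33636 + sqrt(-24169)) = 13721/(33636 + I*sqrt(24169))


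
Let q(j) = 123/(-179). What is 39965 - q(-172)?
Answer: 7153858/179 ≈ 39966.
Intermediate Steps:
q(j) = -123/179 (q(j) = 123*(-1/179) = -123/179)
39965 - q(-172) = 39965 - 1*(-123/179) = 39965 + 123/179 = 7153858/179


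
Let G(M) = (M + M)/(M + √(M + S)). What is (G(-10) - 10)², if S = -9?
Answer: 100*(16*√19 + 45*I)/(20*√19 + 81*I) ≈ 68.675 - 12.189*I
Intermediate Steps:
G(M) = 2*M/(M + √(-9 + M)) (G(M) = (M + M)/(M + √(M - 9)) = (2*M)/(M + √(-9 + M)) = 2*M/(M + √(-9 + M)))
(G(-10) - 10)² = (2*(-10)/(-10 + √(-9 - 10)) - 10)² = (2*(-10)/(-10 + √(-19)) - 10)² = (2*(-10)/(-10 + I*√19) - 10)² = (-20/(-10 + I*√19) - 10)² = (-10 - 20/(-10 + I*√19))²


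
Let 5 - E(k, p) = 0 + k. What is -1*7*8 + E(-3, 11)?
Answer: -48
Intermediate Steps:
E(k, p) = 5 - k (E(k, p) = 5 - (0 + k) = 5 - k)
-1*7*8 + E(-3, 11) = -1*7*8 + (5 - 1*(-3)) = -7*8 + (5 + 3) = -56 + 8 = -48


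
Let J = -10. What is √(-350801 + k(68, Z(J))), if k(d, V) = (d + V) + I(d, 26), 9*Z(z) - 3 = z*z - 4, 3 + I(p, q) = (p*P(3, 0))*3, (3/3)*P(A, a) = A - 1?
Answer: I*√350317 ≈ 591.88*I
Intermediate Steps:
P(A, a) = -1 + A (P(A, a) = A - 1 = -1 + A)
I(p, q) = -3 + 6*p (I(p, q) = -3 + (p*(-1 + 3))*3 = -3 + (p*2)*3 = -3 + (2*p)*3 = -3 + 6*p)
Z(z) = -⅑ + z²/9 (Z(z) = ⅓ + (z*z - 4)/9 = ⅓ + (z² - 4)/9 = ⅓ + (-4 + z²)/9 = ⅓ + (-4/9 + z²/9) = -⅑ + z²/9)
k(d, V) = -3 + V + 7*d (k(d, V) = (d + V) + (-3 + 6*d) = (V + d) + (-3 + 6*d) = -3 + V + 7*d)
√(-350801 + k(68, Z(J))) = √(-350801 + (-3 + (-⅑ + (⅑)*(-10)²) + 7*68)) = √(-350801 + (-3 + (-⅑ + (⅑)*100) + 476)) = √(-350801 + (-3 + (-⅑ + 100/9) + 476)) = √(-350801 + (-3 + 11 + 476)) = √(-350801 + 484) = √(-350317) = I*√350317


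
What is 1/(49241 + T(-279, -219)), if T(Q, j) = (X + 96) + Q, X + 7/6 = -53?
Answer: 6/294023 ≈ 2.0407e-5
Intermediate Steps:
X = -325/6 (X = -7/6 - 53 = -325/6 ≈ -54.167)
T(Q, j) = 251/6 + Q (T(Q, j) = (-325/6 + 96) + Q = 251/6 + Q)
1/(49241 + T(-279, -219)) = 1/(49241 + (251/6 - 279)) = 1/(49241 - 1423/6) = 1/(294023/6) = 6/294023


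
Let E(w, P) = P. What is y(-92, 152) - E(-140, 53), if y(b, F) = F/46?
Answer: -1143/23 ≈ -49.696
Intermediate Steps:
y(b, F) = F/46 (y(b, F) = F*(1/46) = F/46)
y(-92, 152) - E(-140, 53) = (1/46)*152 - 1*53 = 76/23 - 53 = -1143/23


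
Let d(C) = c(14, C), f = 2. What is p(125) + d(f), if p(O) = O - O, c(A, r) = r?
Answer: 2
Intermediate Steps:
d(C) = C
p(O) = 0
p(125) + d(f) = 0 + 2 = 2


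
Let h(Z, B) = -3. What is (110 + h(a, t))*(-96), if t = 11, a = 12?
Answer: -10272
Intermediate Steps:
(110 + h(a, t))*(-96) = (110 - 3)*(-96) = 107*(-96) = -10272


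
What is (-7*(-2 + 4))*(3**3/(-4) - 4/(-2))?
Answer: 133/2 ≈ 66.500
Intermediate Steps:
(-7*(-2 + 4))*(3**3/(-4) - 4/(-2)) = (-7*2)*(27*(-1/4) - 4*(-1/2)) = -14*(-27/4 + 2) = -14*(-19/4) = 133/2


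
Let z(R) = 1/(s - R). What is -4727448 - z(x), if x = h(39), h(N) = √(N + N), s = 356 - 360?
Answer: -146550890/31 + √78/62 ≈ -4.7274e+6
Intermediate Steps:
s = -4
h(N) = √2*√N (h(N) = √(2*N) = √2*√N)
x = √78 (x = √2*√39 = √78 ≈ 8.8318)
z(R) = 1/(-4 - R)
-4727448 - z(x) = -4727448 - (-1)/(4 + √78) = -4727448 + 1/(4 + √78)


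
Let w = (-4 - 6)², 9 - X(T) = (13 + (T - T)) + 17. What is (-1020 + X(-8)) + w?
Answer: -941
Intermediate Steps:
X(T) = -21 (X(T) = 9 - ((13 + (T - T)) + 17) = 9 - ((13 + 0) + 17) = 9 - (13 + 17) = 9 - 1*30 = 9 - 30 = -21)
w = 100 (w = (-10)² = 100)
(-1020 + X(-8)) + w = (-1020 - 21) + 100 = -1041 + 100 = -941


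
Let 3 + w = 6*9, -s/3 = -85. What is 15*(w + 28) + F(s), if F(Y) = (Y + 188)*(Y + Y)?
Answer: 227115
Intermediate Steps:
s = 255 (s = -3*(-85) = 255)
w = 51 (w = -3 + 6*9 = -3 + 54 = 51)
F(Y) = 2*Y*(188 + Y) (F(Y) = (188 + Y)*(2*Y) = 2*Y*(188 + Y))
15*(w + 28) + F(s) = 15*(51 + 28) + 2*255*(188 + 255) = 15*79 + 2*255*443 = 1185 + 225930 = 227115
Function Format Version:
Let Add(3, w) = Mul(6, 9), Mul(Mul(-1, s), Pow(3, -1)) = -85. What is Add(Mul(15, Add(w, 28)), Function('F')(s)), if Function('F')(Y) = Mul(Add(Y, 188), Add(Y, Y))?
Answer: 227115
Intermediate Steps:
s = 255 (s = Mul(-3, -85) = 255)
w = 51 (w = Add(-3, Mul(6, 9)) = Add(-3, 54) = 51)
Function('F')(Y) = Mul(2, Y, Add(188, Y)) (Function('F')(Y) = Mul(Add(188, Y), Mul(2, Y)) = Mul(2, Y, Add(188, Y)))
Add(Mul(15, Add(w, 28)), Function('F')(s)) = Add(Mul(15, Add(51, 28)), Mul(2, 255, Add(188, 255))) = Add(Mul(15, 79), Mul(2, 255, 443)) = Add(1185, 225930) = 227115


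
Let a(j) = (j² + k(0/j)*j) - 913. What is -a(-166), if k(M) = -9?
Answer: -28137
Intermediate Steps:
a(j) = -913 + j² - 9*j (a(j) = (j² - 9*j) - 913 = -913 + j² - 9*j)
-a(-166) = -(-913 + (-166)² - 9*(-166)) = -(-913 + 27556 + 1494) = -1*28137 = -28137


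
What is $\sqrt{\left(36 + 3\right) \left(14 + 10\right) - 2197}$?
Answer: $i \sqrt{1261} \approx 35.511 i$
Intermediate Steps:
$\sqrt{\left(36 + 3\right) \left(14 + 10\right) - 2197} = \sqrt{39 \cdot 24 - 2197} = \sqrt{936 - 2197} = \sqrt{-1261} = i \sqrt{1261}$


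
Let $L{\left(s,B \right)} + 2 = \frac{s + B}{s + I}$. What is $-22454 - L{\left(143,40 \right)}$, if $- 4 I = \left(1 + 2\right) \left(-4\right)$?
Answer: $- \frac{3278175}{146} \approx -22453.0$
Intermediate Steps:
$I = 3$ ($I = - \frac{\left(1 + 2\right) \left(-4\right)}{4} = - \frac{3 \left(-4\right)}{4} = \left(- \frac{1}{4}\right) \left(-12\right) = 3$)
$L{\left(s,B \right)} = -2 + \frac{B + s}{3 + s}$ ($L{\left(s,B \right)} = -2 + \frac{s + B}{s + 3} = -2 + \frac{B + s}{3 + s}$)
$-22454 - L{\left(143,40 \right)} = -22454 - \frac{-6 + 40 - 143}{3 + 143} = -22454 - \frac{-6 + 40 - 143}{146} = -22454 - \frac{1}{146} \left(-109\right) = -22454 - - \frac{109}{146} = -22454 + \frac{109}{146} = - \frac{3278175}{146}$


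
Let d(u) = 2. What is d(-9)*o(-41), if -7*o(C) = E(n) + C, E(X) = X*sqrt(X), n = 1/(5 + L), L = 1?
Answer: 82/7 - sqrt(6)/126 ≈ 11.695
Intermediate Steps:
n = 1/6 (n = 1/(5 + 1) = 1/6 ≈ 0.16667)
E(X) = X**(3/2)
o(C) = -C/7 - sqrt(6)/252 (o(C) = -((1/6)**(3/2) + C)/7 = -(sqrt(6)/36 + C)/7 = -(C + sqrt(6)/36)/7 = -C/7 - sqrt(6)/252)
d(-9)*o(-41) = 2*(-1/7*(-41) - sqrt(6)/252) = 2*(41/7 - sqrt(6)/252) = 82/7 - sqrt(6)/126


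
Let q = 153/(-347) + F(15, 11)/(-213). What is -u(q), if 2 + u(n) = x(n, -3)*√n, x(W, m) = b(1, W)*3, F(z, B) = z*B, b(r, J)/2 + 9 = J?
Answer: 2 + 3020172*I*√184457219/606981769 ≈ 2.0 + 67.578*I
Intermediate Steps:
b(r, J) = -18 + 2*J
F(z, B) = B*z
q = -29948/24637 (q = 153/(-347) + (11*15)/(-213) = 153*(-1/347) + 165*(-1/213) = -153/347 - 55/71 = -29948/24637 ≈ -1.2156)
x(W, m) = -54 + 6*W (x(W, m) = (-18 + 2*W)*3 = -54 + 6*W)
u(n) = -2 + √n*(-54 + 6*n) (u(n) = -2 + (-54 + 6*n)*√n = -2 + √n*(-54 + 6*n))
-u(q) = -(-2 + 6*√(-29948/24637)*(-9 - 29948/24637)) = -(-2 + 6*(2*I*√184457219/24637)*(-251681/24637)) = -(-2 - 3020172*I*√184457219/606981769) = 2 + 3020172*I*√184457219/606981769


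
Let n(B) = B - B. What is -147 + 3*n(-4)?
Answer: -147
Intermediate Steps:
n(B) = 0
-147 + 3*n(-4) = -147 + 3*0 = -147 + 0 = -147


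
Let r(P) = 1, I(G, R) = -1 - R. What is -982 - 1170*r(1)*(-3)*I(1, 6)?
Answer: -25552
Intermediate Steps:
-982 - 1170*r(1)*(-3)*I(1, 6) = -982 - 1170*1*(-3)*(-1 - 1*6) = -982 - (-3510)*(-1 - 6) = -982 - (-3510)*(-7) = -982 - 1170*21 = -982 - 24570 = -25552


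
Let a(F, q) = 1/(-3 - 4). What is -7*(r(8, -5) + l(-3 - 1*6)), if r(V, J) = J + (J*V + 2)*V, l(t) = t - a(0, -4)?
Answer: 2225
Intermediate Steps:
a(F, q) = -⅐ (a(F, q) = 1/(-7) = -⅐)
l(t) = ⅐ + t (l(t) = t - 1*(-⅐) = t + ⅐ = ⅐ + t)
r(V, J) = J + V*(2 + J*V) (r(V, J) = J + (2 + J*V)*V = J + V*(2 + J*V))
-7*(r(8, -5) + l(-3 - 1*6)) = -7*((-5 + 2*8 - 5*8²) + (⅐ + (-3 - 1*6))) = -7*((-5 + 16 - 5*64) + (⅐ + (-3 - 6))) = -7*((-5 + 16 - 320) + (⅐ - 9)) = -7*(-309 - 62/7) = -7*(-2225/7) = 2225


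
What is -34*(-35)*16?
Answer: 19040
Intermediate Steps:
-34*(-35)*16 = 1190*16 = 19040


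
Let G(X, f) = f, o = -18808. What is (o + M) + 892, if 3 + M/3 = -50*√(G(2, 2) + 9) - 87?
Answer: -18186 - 150*√11 ≈ -18684.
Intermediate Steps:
M = -270 - 150*√11 (M = -9 + 3*(-50*√(2 + 9) - 87) = -9 + 3*(-50*√11 - 87) = -9 + 3*(-87 - 50*√11) = -9 + (-261 - 150*√11) = -270 - 150*√11 ≈ -767.49)
(o + M) + 892 = (-18808 + (-270 - 150*√11)) + 892 = (-19078 - 150*√11) + 892 = -18186 - 150*√11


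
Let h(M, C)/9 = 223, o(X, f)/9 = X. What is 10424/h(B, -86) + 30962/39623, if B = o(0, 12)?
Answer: 475170886/79523361 ≈ 5.9752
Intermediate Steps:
o(X, f) = 9*X
B = 0 (B = 9*0 = 0)
h(M, C) = 2007 (h(M, C) = 9*223 = 2007)
10424/h(B, -86) + 30962/39623 = 10424/2007 + 30962/39623 = 475170886/79523361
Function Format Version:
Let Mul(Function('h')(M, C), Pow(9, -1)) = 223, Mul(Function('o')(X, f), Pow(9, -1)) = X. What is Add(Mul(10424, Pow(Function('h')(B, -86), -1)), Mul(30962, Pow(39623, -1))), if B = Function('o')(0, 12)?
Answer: Rational(475170886, 79523361) ≈ 5.9752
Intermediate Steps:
Function('o')(X, f) = Mul(9, X)
B = 0 (B = Mul(9, 0) = 0)
Function('h')(M, C) = 2007 (Function('h')(M, C) = Mul(9, 223) = 2007)
Add(Mul(10424, Pow(Function('h')(B, -86), -1)), Mul(30962, Pow(39623, -1))) = Add(Mul(10424, Pow(2007, -1)), Mul(30962, Pow(39623, -1))) = Add(Mul(10424, Rational(1, 2007)), Mul(30962, Rational(1, 39623))) = Add(Rational(10424, 2007), Rational(30962, 39623)) = Rational(475170886, 79523361)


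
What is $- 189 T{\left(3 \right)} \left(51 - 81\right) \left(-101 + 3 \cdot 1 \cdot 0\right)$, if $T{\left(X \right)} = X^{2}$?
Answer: $-5154030$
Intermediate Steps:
$- 189 T{\left(3 \right)} \left(51 - 81\right) \left(-101 + 3 \cdot 1 \cdot 0\right) = - 189 \cdot 3^{2} \left(51 - 81\right) \left(-101 + 3 \cdot 1 \cdot 0\right) = \left(-189\right) 9 \left(- 30 \left(-101 + 3 \cdot 0\right)\right) = - 1701 \left(- 30 \left(-101 + 0\right)\right) = - 1701 \left(\left(-30\right) \left(-101\right)\right) = \left(-1701\right) 3030 = -5154030$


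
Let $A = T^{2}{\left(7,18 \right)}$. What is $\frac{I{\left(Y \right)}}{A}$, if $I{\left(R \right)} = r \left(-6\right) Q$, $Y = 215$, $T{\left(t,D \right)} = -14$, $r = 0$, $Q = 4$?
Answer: $0$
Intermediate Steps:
$I{\left(R \right)} = 0$ ($I{\left(R \right)} = 0 \left(-6\right) 4 = 0 \cdot 4 = 0$)
$A = 196$ ($A = \left(-14\right)^{2} = 196$)
$\frac{I{\left(Y \right)}}{A} = \frac{0}{196} = 0 \cdot \frac{1}{196} = 0$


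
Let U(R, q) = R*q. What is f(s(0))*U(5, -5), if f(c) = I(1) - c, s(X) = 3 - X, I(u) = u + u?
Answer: 25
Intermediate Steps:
I(u) = 2*u
f(c) = 2 - c (f(c) = 2*1 - c = 2 - c)
f(s(0))*U(5, -5) = (2 - (3 - 1*0))*(5*(-5)) = (2 - (3 + 0))*(-25) = (2 - 1*3)*(-25) = (2 - 3)*(-25) = -1*(-25) = 25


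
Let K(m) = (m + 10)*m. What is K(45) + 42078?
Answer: 44553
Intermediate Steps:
K(m) = m*(10 + m) (K(m) = (10 + m)*m = m*(10 + m))
K(45) + 42078 = 45*(10 + 45) + 42078 = 45*55 + 42078 = 2475 + 42078 = 44553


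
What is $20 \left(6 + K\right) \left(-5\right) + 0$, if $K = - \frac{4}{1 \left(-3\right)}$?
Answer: $- \frac{2200}{3} \approx -733.33$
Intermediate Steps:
$K = \frac{4}{3}$ ($K = - \frac{4}{-3} = \left(-4\right) \left(- \frac{1}{3}\right) = \frac{4}{3} \approx 1.3333$)
$20 \left(6 + K\right) \left(-5\right) + 0 = 20 \left(6 + \frac{4}{3}\right) \left(-5\right) + 0 = 20 \cdot \frac{22}{3} \left(-5\right) + 0 = 20 \left(- \frac{110}{3}\right) + 0 = - \frac{2200}{3} + 0 = - \frac{2200}{3}$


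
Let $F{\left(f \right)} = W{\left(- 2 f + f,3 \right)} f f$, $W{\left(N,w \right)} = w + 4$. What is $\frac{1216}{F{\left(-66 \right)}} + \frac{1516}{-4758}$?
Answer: $- \frac{1685006}{6045039} \approx -0.27874$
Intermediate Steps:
$W{\left(N,w \right)} = 4 + w$
$F{\left(f \right)} = 7 f^{2}$ ($F{\left(f \right)} = \left(4 + 3\right) f f = 7 f f = 7 f^{2}$)
$\frac{1216}{F{\left(-66 \right)}} + \frac{1516}{-4758} = \frac{1216}{7 \left(-66\right)^{2}} + \frac{1516}{-4758} = \frac{1216}{7 \cdot 4356} + 1516 \left(- \frac{1}{4758}\right) = \frac{1216}{30492} - \frac{758}{2379} = 1216 \cdot \frac{1}{30492} - \frac{758}{2379} = \frac{304}{7623} - \frac{758}{2379} = - \frac{1685006}{6045039}$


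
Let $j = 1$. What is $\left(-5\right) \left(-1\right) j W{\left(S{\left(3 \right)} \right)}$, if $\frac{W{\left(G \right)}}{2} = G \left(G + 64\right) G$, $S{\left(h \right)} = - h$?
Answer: $5490$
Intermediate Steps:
$W{\left(G \right)} = 2 G^{2} \left(64 + G\right)$ ($W{\left(G \right)} = 2 G \left(G + 64\right) G = 2 G \left(64 + G\right) G = 2 G^{2} \left(64 + G\right)$)
$\left(-5\right) \left(-1\right) j W{\left(S{\left(3 \right)} \right)} = \left(-5\right) \left(-1\right) 1 \cdot 2 \left(\left(-1\right) 3\right)^{2} \left(64 - 3\right) = 5 \cdot 1 \cdot 2 \left(-3\right)^{2} \left(64 - 3\right) = 5 \cdot 2 \cdot 9 \cdot 61 = 5 \cdot 1098 = 5490$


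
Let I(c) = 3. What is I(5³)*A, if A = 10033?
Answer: 30099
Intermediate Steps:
I(5³)*A = 3*10033 = 30099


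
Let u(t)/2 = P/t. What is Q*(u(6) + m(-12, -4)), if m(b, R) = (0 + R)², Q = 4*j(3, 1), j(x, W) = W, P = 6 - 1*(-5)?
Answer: 236/3 ≈ 78.667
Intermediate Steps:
P = 11 (P = 6 + 5 = 11)
u(t) = 22/t (u(t) = 2*(11/t) = 22/t)
Q = 4 (Q = 4*1 = 4)
m(b, R) = R²
Q*(u(6) + m(-12, -4)) = 4*(22/6 + (-4)²) = 4*(22*(⅙) + 16) = 4*(11/3 + 16) = 4*(59/3) = 236/3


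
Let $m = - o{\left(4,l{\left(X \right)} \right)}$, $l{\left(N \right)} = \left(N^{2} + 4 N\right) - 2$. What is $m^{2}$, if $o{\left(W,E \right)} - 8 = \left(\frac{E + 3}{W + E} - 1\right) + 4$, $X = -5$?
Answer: $\frac{6889}{49} \approx 140.59$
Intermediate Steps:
$l{\left(N \right)} = -2 + N^{2} + 4 N$
$o{\left(W,E \right)} = 11 + \frac{3 + E}{E + W}$ ($o{\left(W,E \right)} = 8 + \left(\left(\frac{E + 3}{W + E} - 1\right) + 4\right) = 8 + \left(\left(\frac{3 + E}{E + W} - 1\right) + 4\right) = 8 + \left(\left(-1 + \frac{3 + E}{E + W}\right) + 4\right) = 8 + \left(3 + \frac{3 + E}{E + W}\right) = 11 + \frac{3 + E}{E + W}$)
$m = - \frac{83}{7}$ ($m = - \frac{3 + 11 \cdot 4 + 12 \left(-2 + \left(-5\right)^{2} + 4 \left(-5\right)\right)}{\left(-2 + \left(-5\right)^{2} + 4 \left(-5\right)\right) + 4} = - \frac{3 + 44 + 12 \left(-2 + 25 - 20\right)}{\left(-2 + 25 - 20\right) + 4} = - \frac{3 + 44 + 12 \cdot 3}{3 + 4} = - \frac{3 + 44 + 36}{7} = - \frac{83}{7} \approx -11.857$)
$m^{2} = \left(- \frac{83}{7}\right)^{2} = \frac{6889}{49}$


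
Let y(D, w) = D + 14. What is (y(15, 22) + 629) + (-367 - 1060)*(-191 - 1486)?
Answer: 2393737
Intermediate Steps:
y(D, w) = 14 + D
(y(15, 22) + 629) + (-367 - 1060)*(-191 - 1486) = ((14 + 15) + 629) + (-367 - 1060)*(-191 - 1486) = (29 + 629) - 1427*(-1677) = 658 + 2393079 = 2393737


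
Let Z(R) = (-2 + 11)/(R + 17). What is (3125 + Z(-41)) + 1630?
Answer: 38037/8 ≈ 4754.6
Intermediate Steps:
Z(R) = 9/(17 + R)
(3125 + Z(-41)) + 1630 = (3125 + 9/(17 - 41)) + 1630 = (3125 + 9/(-24)) + 1630 = (3125 + 9*(-1/24)) + 1630 = (3125 - 3/8) + 1630 = 24997/8 + 1630 = 38037/8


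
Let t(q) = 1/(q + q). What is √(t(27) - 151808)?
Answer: I*√49185786/18 ≈ 389.63*I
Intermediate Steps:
t(q) = 1/(2*q)
√(t(27) - 151808) = √((½)/27 - 151808) = √((½)*(1/27) - 151808) = √(1/54 - 151808) = √(-8197631/54) = I*√49185786/18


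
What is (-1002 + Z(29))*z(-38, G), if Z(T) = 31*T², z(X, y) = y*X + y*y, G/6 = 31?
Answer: 690099432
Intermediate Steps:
G = 186 (G = 6*31 = 186)
z(X, y) = y² + X*y (z(X, y) = X*y + y² = y² + X*y)
(-1002 + Z(29))*z(-38, G) = (-1002 + 31*29²)*(186*(-38 + 186)) = (-1002 + 31*841)*(186*148) = (-1002 + 26071)*27528 = 25069*27528 = 690099432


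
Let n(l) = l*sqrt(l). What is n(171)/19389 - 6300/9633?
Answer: -2100/3211 + 171*sqrt(19)/6463 ≈ -0.53867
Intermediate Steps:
n(l) = l**(3/2)
n(171)/19389 - 6300/9633 = 171**(3/2)/19389 - 6300/9633 = (513*sqrt(19))*(1/19389) - 6300*1/9633 = 171*sqrt(19)/6463 - 2100/3211 = -2100/3211 + 171*sqrt(19)/6463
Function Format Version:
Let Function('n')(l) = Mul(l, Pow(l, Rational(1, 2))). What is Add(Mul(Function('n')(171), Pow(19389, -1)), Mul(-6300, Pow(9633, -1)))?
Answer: Add(Rational(-2100, 3211), Mul(Rational(171, 6463), Pow(19, Rational(1, 2)))) ≈ -0.53867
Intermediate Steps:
Function('n')(l) = Pow(l, Rational(3, 2))
Add(Mul(Function('n')(171), Pow(19389, -1)), Mul(-6300, Pow(9633, -1))) = Add(Mul(Pow(171, Rational(3, 2)), Pow(19389, -1)), Mul(-6300, Pow(9633, -1))) = Add(Mul(Mul(513, Pow(19, Rational(1, 2))), Rational(1, 19389)), Mul(-6300, Rational(1, 9633))) = Add(Mul(Rational(171, 6463), Pow(19, Rational(1, 2))), Rational(-2100, 3211)) = Add(Rational(-2100, 3211), Mul(Rational(171, 6463), Pow(19, Rational(1, 2))))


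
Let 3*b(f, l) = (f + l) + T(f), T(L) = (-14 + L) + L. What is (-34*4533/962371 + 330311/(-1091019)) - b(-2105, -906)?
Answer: 843893223654602/349988348683 ≈ 2411.2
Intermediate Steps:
T(L) = -14 + 2*L
b(f, l) = -14/3 + f + l/3 (b(f, l) = ((f + l) + (-14 + 2*f))/3 = (-14 + l + 3*f)/3 = -14/3 + f + l/3)
(-34*4533/962371 + 330311/(-1091019)) - b(-2105, -906) = (-34*4533/962371 + 330311/(-1091019)) - (-14/3 - 2105 + (1/3)*(-906)) = (-154122*1/962371 + 330311*(-1/1091019)) - (-14/3 - 2105 - 302) = (-154122/962371 - 330311/1091019) - 1*(-7235/3) = -486031757699/1049965046049 + 7235/3 = 843893223654602/349988348683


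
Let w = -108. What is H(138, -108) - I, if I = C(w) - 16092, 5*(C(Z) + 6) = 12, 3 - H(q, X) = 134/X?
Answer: 4346957/270 ≈ 16100.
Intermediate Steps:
H(q, X) = 3 - 134/X
C(Z) = -18/5 (C(Z) = -6 + (⅕)*12 = -6 + 12/5 = -18/5)
I = -80478/5 (I = -18/5 - 16092 = -80478/5 ≈ -16096.)
H(138, -108) - I = (3 - 134/(-108)) - 1*(-80478/5) = (3 - 134*(-1/108)) + 80478/5 = (3 + 67/54) + 80478/5 = 229/54 + 80478/5 = 4346957/270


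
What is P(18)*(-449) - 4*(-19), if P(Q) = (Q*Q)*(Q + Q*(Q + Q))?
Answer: -96886940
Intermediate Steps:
P(Q) = Q²*(Q + 2*Q²) (P(Q) = Q²*(Q + Q*(2*Q)) = Q²*(Q + 2*Q²))
P(18)*(-449) - 4*(-19) = (18³*(1 + 2*18))*(-449) - 4*(-19) = (5832*(1 + 36))*(-449) + 76 = (5832*37)*(-449) + 76 = 215784*(-449) + 76 = -96887016 + 76 = -96886940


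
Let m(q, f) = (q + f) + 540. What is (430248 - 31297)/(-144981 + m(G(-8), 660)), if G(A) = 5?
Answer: -398951/143776 ≈ -2.7748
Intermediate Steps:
m(q, f) = 540 + f + q (m(q, f) = (f + q) + 540 = 540 + f + q)
(430248 - 31297)/(-144981 + m(G(-8), 660)) = (430248 - 31297)/(-144981 + (540 + 660 + 5)) = 398951/(-144981 + 1205) = 398951/(-143776) = 398951*(-1/143776) = -398951/143776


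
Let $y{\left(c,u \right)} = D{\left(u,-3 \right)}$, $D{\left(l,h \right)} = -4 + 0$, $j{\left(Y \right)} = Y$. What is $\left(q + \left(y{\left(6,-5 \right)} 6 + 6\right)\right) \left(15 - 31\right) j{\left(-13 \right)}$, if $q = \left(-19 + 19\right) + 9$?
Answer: $-1872$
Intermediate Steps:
$D{\left(l,h \right)} = -4$
$y{\left(c,u \right)} = -4$
$q = 9$ ($q = 0 + 9 = 9$)
$\left(q + \left(y{\left(6,-5 \right)} 6 + 6\right)\right) \left(15 - 31\right) j{\left(-13 \right)} = \left(9 + \left(\left(-4\right) 6 + 6\right)\right) \left(15 - 31\right) \left(-13\right) = \left(9 + \left(-24 + 6\right)\right) \left(-16\right) \left(-13\right) = \left(9 - 18\right) \left(-16\right) \left(-13\right) = \left(-9\right) \left(-16\right) \left(-13\right) = 144 \left(-13\right) = -1872$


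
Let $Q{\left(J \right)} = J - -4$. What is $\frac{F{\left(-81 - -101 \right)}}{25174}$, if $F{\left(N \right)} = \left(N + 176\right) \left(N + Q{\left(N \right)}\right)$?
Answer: $\frac{4312}{12587} \approx 0.34258$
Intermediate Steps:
$Q{\left(J \right)} = 4 + J$ ($Q{\left(J \right)} = J + 4 = 4 + J$)
$F{\left(N \right)} = \left(4 + 2 N\right) \left(176 + N\right)$ ($F{\left(N \right)} = \left(N + 176\right) \left(N + \left(4 + N\right)\right) = \left(176 + N\right) \left(4 + 2 N\right) = \left(4 + 2 N\right) \left(176 + N\right)$)
$\frac{F{\left(-81 - -101 \right)}}{25174} = \frac{704 + 2 \left(-81 - -101\right)^{2} + 356 \left(-81 - -101\right)}{25174} = \left(704 + 2 \left(-81 + 101\right)^{2} + 356 \left(-81 + 101\right)\right) \frac{1}{25174} = \left(704 + 2 \cdot 20^{2} + 356 \cdot 20\right) \frac{1}{25174} = \left(704 + 2 \cdot 400 + 7120\right) \frac{1}{25174} = \left(704 + 800 + 7120\right) \frac{1}{25174} = 8624 \cdot \frac{1}{25174} = \frac{4312}{12587}$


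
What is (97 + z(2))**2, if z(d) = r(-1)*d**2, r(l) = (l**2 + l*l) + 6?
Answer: 16641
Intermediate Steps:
r(l) = 6 + 2*l**2 (r(l) = (l**2 + l**2) + 6 = 2*l**2 + 6 = 6 + 2*l**2)
z(d) = 8*d**2 (z(d) = (6 + 2*(-1)**2)*d**2 = (6 + 2*1)*d**2 = (6 + 2)*d**2 = 8*d**2)
(97 + z(2))**2 = (97 + 8*2**2)**2 = (97 + 8*4)**2 = (97 + 32)**2 = 129**2 = 16641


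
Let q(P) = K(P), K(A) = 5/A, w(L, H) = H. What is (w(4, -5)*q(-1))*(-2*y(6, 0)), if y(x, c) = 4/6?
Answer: -100/3 ≈ -33.333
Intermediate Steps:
y(x, c) = ⅔ (y(x, c) = 4*(⅙) = ⅔)
q(P) = 5/P
(w(4, -5)*q(-1))*(-2*y(6, 0)) = (-25/(-1))*(-2*⅔) = -25*(-1)*(-4/3) = -5*(-5)*(-4/3) = 25*(-4/3) = -100/3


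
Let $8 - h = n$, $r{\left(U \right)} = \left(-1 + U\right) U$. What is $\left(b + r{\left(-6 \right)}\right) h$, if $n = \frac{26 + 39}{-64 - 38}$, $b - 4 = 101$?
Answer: $\frac{43169}{34} \approx 1269.7$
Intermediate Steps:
$b = 105$ ($b = 4 + 101 = 105$)
$r{\left(U \right)} = U \left(-1 + U\right)$
$n = - \frac{65}{102}$ ($n = \frac{65}{-102} = 65 \left(- \frac{1}{102}\right) = - \frac{65}{102} \approx -0.63725$)
$h = \frac{881}{102}$ ($h = 8 - - \frac{65}{102} = 8 + \frac{65}{102} = \frac{881}{102} \approx 8.6373$)
$\left(b + r{\left(-6 \right)}\right) h = \left(105 - 6 \left(-1 - 6\right)\right) \frac{881}{102} = \left(105 - -42\right) \frac{881}{102} = \left(105 + 42\right) \frac{881}{102} = 147 \cdot \frac{881}{102} = \frac{43169}{34}$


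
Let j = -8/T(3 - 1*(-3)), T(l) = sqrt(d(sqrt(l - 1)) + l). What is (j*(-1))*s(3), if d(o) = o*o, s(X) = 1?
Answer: 8*sqrt(11)/11 ≈ 2.4121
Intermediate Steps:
d(o) = o**2
T(l) = sqrt(-1 + 2*l) (T(l) = sqrt((sqrt(l - 1))**2 + l) = sqrt((sqrt(-1 + l))**2 + l) = sqrt((-1 + l) + l) = sqrt(-1 + 2*l))
j = -8*sqrt(11)/11 (j = -8/sqrt(-1 + 2*(3 - 1*(-3))) = -8/sqrt(-1 + 2*(3 + 3)) = -8/sqrt(-1 + 2*6) = -8/sqrt(-1 + 12) = -8*sqrt(11)/11 ≈ -2.4121)
(j*(-1))*s(3) = (-8*sqrt(11)/11*(-1))*1 = (8*sqrt(11)/11)*1 = 8*sqrt(11)/11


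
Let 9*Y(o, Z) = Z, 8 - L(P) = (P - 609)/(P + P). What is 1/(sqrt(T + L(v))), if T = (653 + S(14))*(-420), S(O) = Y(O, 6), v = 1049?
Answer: -I*sqrt(18880969882)/71996072 ≈ -0.0019085*I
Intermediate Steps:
L(P) = 8 - (-609 + P)/(2*P) (L(P) = 8 - (P - 609)/(P + P) = 8 - (-609 + P)/(2*P))
Y(o, Z) = Z/9
S(O) = 2/3 (S(O) = (1/9)*6 = 2/3)
T = -274540 (T = (653 + 2/3)*(-420) = (1961/3)*(-420) = -274540)
1/(sqrt(T + L(v))) = 1/(sqrt(-274540 + (3/2)*(203 + 5*1049)/1049)) = 1/(sqrt(-274540 + (3/2)*(1/1049)*(203 + 5245))) = 1/(sqrt(-274540 + (3/2)*(1/1049)*5448)) = 1/(sqrt(-274540 + 8172/1049)) = 1/(sqrt(-287984288/1049)) = 1/(4*I*sqrt(18880969882)/1049) = -I*sqrt(18880969882)/71996072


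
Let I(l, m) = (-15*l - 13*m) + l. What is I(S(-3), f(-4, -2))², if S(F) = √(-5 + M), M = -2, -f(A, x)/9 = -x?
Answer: 53384 - 6552*I*√7 ≈ 53384.0 - 17335.0*I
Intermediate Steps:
f(A, x) = 9*x (f(A, x) = -(-9)*x = 9*x)
S(F) = I*√7 (S(F) = √(-5 - 2) = √(-7) = I*√7)
I(l, m) = -14*l - 13*m
I(S(-3), f(-4, -2))² = (-14*I*√7 - 117*(-2))² = (-14*I*√7 - 13*(-18))² = (-14*I*√7 + 234)² = (234 - 14*I*√7)²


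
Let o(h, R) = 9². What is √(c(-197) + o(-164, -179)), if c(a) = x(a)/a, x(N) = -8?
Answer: √3145105/197 ≈ 9.0023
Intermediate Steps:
o(h, R) = 81
c(a) = -8/a
√(c(-197) + o(-164, -179)) = √(-8/(-197) + 81) = √(-8*(-1/197) + 81) = √(8/197 + 81) = √(15965/197) = √3145105/197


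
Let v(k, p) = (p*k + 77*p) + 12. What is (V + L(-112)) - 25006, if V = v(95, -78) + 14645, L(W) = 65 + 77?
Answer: -23623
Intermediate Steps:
v(k, p) = 12 + 77*p + k*p (v(k, p) = (k*p + 77*p) + 12 = (77*p + k*p) + 12 = 12 + 77*p + k*p)
L(W) = 142
V = 1241 (V = (12 + 77*(-78) + 95*(-78)) + 14645 = (12 - 6006 - 7410) + 14645 = -13404 + 14645 = 1241)
(V + L(-112)) - 25006 = (1241 + 142) - 25006 = 1383 - 25006 = -23623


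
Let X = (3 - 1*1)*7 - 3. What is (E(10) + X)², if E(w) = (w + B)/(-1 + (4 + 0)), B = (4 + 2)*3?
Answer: 3721/9 ≈ 413.44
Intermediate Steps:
B = 18 (B = 6*3 = 18)
X = 11 (X = (3 - 1)*7 - 3 = 2*7 - 3 = 14 - 3 = 11)
E(w) = 6 + w/3 (E(w) = (w + 18)/(-1 + (4 + 0)) = (18 + w)/(-1 + 4) = (18 + w)/3 = (18 + w)*(⅓) = 6 + w/3)
(E(10) + X)² = ((6 + (⅓)*10) + 11)² = ((6 + 10/3) + 11)² = (28/3 + 11)² = (61/3)² = 3721/9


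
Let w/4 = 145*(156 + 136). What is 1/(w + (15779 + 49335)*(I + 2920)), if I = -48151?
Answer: -1/2945001974 ≈ -3.3956e-10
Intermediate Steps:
w = 169360 (w = 4*(145*(156 + 136)) = 4*(145*292) = 4*42340 = 169360)
1/(w + (15779 + 49335)*(I + 2920)) = 1/(169360 + (15779 + 49335)*(-48151 + 2920)) = 1/(169360 + 65114*(-45231)) = 1/(169360 - 2945171334) = 1/(-2945001974) = -1/2945001974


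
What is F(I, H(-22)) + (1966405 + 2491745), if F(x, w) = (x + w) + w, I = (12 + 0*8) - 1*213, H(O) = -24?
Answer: 4457901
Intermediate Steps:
I = -201 (I = (12 + 0) - 213 = 12 - 213 = -201)
F(x, w) = x + 2*w (F(x, w) = (w + x) + w = x + 2*w)
F(I, H(-22)) + (1966405 + 2491745) = (-201 + 2*(-24)) + (1966405 + 2491745) = (-201 - 48) + 4458150 = -249 + 4458150 = 4457901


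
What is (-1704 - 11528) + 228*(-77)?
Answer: -30788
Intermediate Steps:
(-1704 - 11528) + 228*(-77) = -13232 - 17556 = -30788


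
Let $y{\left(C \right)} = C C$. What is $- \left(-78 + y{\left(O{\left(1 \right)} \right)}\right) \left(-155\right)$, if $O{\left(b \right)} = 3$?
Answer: $-10695$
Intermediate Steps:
$y{\left(C \right)} = C^{2}$
$- \left(-78 + y{\left(O{\left(1 \right)} \right)}\right) \left(-155\right) = - \left(-78 + 3^{2}\right) \left(-155\right) = - \left(-78 + 9\right) \left(-155\right) = - \left(-69\right) \left(-155\right) = \left(-1\right) 10695 = -10695$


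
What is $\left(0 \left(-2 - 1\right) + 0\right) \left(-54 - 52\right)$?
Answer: $0$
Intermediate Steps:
$\left(0 \left(-2 - 1\right) + 0\right) \left(-54 - 52\right) = \left(0 \left(-3\right) + 0\right) \left(-106\right) = \left(0 + 0\right) \left(-106\right) = 0 \left(-106\right) = 0$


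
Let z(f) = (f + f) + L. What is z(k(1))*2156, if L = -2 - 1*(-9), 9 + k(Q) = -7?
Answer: -53900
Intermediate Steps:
k(Q) = -16 (k(Q) = -9 - 7 = -16)
L = 7 (L = -2 + 9 = 7)
z(f) = 7 + 2*f (z(f) = (f + f) + 7 = 2*f + 7 = 7 + 2*f)
z(k(1))*2156 = (7 + 2*(-16))*2156 = (7 - 32)*2156 = -25*2156 = -53900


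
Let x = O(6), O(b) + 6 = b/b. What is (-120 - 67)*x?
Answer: 935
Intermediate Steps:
O(b) = -5 (O(b) = -6 + b/b = -6 + 1 = -5)
x = -5
(-120 - 67)*x = (-120 - 67)*(-5) = -187*(-5) = 935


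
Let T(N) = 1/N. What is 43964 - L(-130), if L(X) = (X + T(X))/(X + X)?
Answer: 1485966299/33800 ≈ 43964.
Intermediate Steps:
L(X) = (X + 1/X)/(2*X) (L(X) = (X + 1/X)/(X + X) = (X + 1/X)/((2*X)) = (X + 1/X)*(1/(2*X)) = (X + 1/X)/(2*X))
43964 - L(-130) = 43964 - (1 + (-130)²)/(2*(-130)²) = 43964 - (1 + 16900)/(2*16900) = 43964 - 16901/(2*16900) = 43964 - 1*16901/33800 = 43964 - 16901/33800 = 1485966299/33800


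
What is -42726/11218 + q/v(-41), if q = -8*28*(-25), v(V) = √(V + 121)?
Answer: -21363/5609 + 280*√5 ≈ 622.29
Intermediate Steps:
v(V) = √(121 + V)
q = 5600 (q = -224*(-25) = 5600)
-42726/11218 + q/v(-41) = -42726/11218 + 5600/(√(121 - 41)) = -42726*1/11218 + 5600/(√80) = -21363/5609 + 5600/((4*√5)) = -21363/5609 + 5600*(√5/20) = -21363/5609 + 280*√5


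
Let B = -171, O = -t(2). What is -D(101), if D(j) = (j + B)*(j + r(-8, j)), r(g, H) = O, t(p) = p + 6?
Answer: 6510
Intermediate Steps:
t(p) = 6 + p
O = -8 (O = -(6 + 2) = -1*8 = -8)
r(g, H) = -8
D(j) = (-171 + j)*(-8 + j) (D(j) = (j - 171)*(j - 8) = (-171 + j)*(-8 + j))
-D(101) = -(1368 + 101² - 179*101) = -(1368 + 10201 - 18079) = -1*(-6510) = 6510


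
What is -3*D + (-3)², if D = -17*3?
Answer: 162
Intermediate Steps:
D = -51
-3*D + (-3)² = -3*(-51) + (-3)² = 153 + 9 = 162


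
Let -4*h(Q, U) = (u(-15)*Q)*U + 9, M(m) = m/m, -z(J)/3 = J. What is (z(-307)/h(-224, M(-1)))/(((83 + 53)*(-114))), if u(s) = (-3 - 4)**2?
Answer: -307/14169364 ≈ -2.1666e-5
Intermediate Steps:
z(J) = -3*J
M(m) = 1
u(s) = 49 (u(s) = (-7)**2 = 49)
h(Q, U) = -9/4 - 49*Q*U/4 (h(Q, U) = -((49*Q)*U + 9)/4 = -(49*Q*U + 9)/4 = -(9 + 49*Q*U)/4 = -9/4 - 49*Q*U/4)
(z(-307)/h(-224, M(-1)))/(((83 + 53)*(-114))) = ((-3*(-307))/(-9/4 - 49/4*(-224)*1))/(((83 + 53)*(-114))) = (921/(-9/4 + 2744))/((136*(-114))) = (921/(10967/4))/(-15504) = (921*(4/10967))*(-1/15504) = (3684/10967)*(-1/15504) = -307/14169364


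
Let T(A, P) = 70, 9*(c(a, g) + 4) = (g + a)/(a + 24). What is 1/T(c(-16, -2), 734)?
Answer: 1/70 ≈ 0.014286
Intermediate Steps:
c(a, g) = -4 + (a + g)/(9*(24 + a)) (c(a, g) = -4 + ((g + a)/(a + 24))/9 = -4 + ((a + g)/(24 + a))/9 = -4 + (a + g)/(9*(24 + a)))
1/T(c(-16, -2), 734) = 1/70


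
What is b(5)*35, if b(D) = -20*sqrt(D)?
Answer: -700*sqrt(5) ≈ -1565.2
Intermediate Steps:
b(5)*35 = -20*sqrt(5)*35 = -700*sqrt(5)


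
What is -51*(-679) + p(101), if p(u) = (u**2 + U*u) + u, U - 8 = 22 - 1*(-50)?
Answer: 53011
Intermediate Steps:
U = 80 (U = 8 + (22 - 1*(-50)) = 8 + (22 + 50) = 8 + 72 = 80)
p(u) = u**2 + 81*u (p(u) = (u**2 + 80*u) + u = u**2 + 81*u)
-51*(-679) + p(101) = -51*(-679) + 101*(81 + 101) = 34629 + 101*182 = 34629 + 18382 = 53011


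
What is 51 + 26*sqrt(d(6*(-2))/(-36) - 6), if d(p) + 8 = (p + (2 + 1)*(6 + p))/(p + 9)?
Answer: 51 + 13*I*sqrt(218)/3 ≈ 51.0 + 63.981*I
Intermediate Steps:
d(p) = -8 + (18 + 4*p)/(9 + p) (d(p) = -8 + (p + (2 + 1)*(6 + p))/(p + 9) = -8 + (p + 3*(6 + p))/(9 + p) = -8 + (p + (18 + 3*p))/(9 + p) = -8 + (18 + 4*p)/(9 + p))
51 + 26*sqrt(d(6*(-2))/(-36) - 6) = 51 + 26*sqrt((2*(-27 - 12*(-2))/(9 + 6*(-2)))/(-36) - 6) = 51 + 26*sqrt((2*(-27 - 2*(-12))/(9 - 12))*(-1/36) - 6) = 51 + 26*sqrt((2*(-27 + 24)/(-3))*(-1/36) - 6) = 51 + 26*sqrt((2*(-1/3)*(-3))*(-1/36) - 6) = 51 + 26*sqrt(2*(-1/36) - 6) = 51 + 26*sqrt(-1/18 - 6) = 51 + 26*sqrt(-109/18) = 51 + 26*(I*sqrt(218)/6) = 51 + 13*I*sqrt(218)/3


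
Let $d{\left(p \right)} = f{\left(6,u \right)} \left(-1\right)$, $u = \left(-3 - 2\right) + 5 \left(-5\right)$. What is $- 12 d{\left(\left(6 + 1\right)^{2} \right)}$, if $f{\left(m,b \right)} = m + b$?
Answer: $-288$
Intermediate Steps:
$u = -30$ ($u = \left(-3 - 2\right) - 25 = -5 - 25 = -30$)
$f{\left(m,b \right)} = b + m$
$d{\left(p \right)} = 24$ ($d{\left(p \right)} = \left(-30 + 6\right) \left(-1\right) = \left(-24\right) \left(-1\right) = 24$)
$- 12 d{\left(\left(6 + 1\right)^{2} \right)} = \left(-12\right) 24 = -288$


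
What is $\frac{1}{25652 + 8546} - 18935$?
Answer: $- \frac{647539129}{34198} \approx -18935.0$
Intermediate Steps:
$\frac{1}{25652 + 8546} - 18935 = \frac{1}{34198} - 18935 = - \frac{647539129}{34198}$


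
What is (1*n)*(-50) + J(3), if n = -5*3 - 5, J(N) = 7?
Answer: 1007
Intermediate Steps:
n = -20 (n = -15 - 5 = -20)
(1*n)*(-50) + J(3) = (1*(-20))*(-50) + 7 = -20*(-50) + 7 = 1000 + 7 = 1007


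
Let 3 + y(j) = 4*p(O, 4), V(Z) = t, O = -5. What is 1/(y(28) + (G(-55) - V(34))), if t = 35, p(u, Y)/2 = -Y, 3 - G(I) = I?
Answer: -1/12 ≈ -0.083333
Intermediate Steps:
G(I) = 3 - I
p(u, Y) = -2*Y (p(u, Y) = 2*(-Y) = -2*Y)
V(Z) = 35
y(j) = -35 (y(j) = -3 + 4*(-2*4) = -3 + 4*(-8) = -3 - 32 = -35)
1/(y(28) + (G(-55) - V(34))) = 1/(-35 + ((3 - 1*(-55)) - 1*35)) = 1/(-35 + ((3 + 55) - 35)) = 1/(-35 + (58 - 35)) = 1/(-35 + 23) = 1/(-12) = -1/12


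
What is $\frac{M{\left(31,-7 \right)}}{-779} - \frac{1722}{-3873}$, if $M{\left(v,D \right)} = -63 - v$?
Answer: $\frac{568500}{1005689} \approx 0.56528$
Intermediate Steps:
$\frac{M{\left(31,-7 \right)}}{-779} - \frac{1722}{-3873} = \frac{-63 - 31}{-779} - \frac{1722}{-3873} = \left(-63 - 31\right) \left(- \frac{1}{779}\right) - - \frac{574}{1291} = \left(-94\right) \left(- \frac{1}{779}\right) + \frac{574}{1291} = \frac{94}{779} + \frac{574}{1291} = \frac{568500}{1005689}$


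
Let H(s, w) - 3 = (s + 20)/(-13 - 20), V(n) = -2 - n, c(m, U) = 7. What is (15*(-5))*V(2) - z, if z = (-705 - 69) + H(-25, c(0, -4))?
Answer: 35338/33 ≈ 1070.8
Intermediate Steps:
H(s, w) = 79/33 - s/33 (H(s, w) = 3 + (s + 20)/(-13 - 20) = 3 + (20 + s)/(-33) = 3 + (20 + s)*(-1/33) = 3 + (-20/33 - s/33) = 79/33 - s/33)
z = -25438/33 (z = (-705 - 69) + (79/33 - 1/33*(-25)) = -774 + (79/33 + 25/33) = -774 + 104/33 = -25438/33 ≈ -770.85)
(15*(-5))*V(2) - z = (15*(-5))*(-2 - 1*2) - 1*(-25438/33) = -75*(-2 - 2) + 25438/33 = -75*(-4) + 25438/33 = 300 + 25438/33 = 35338/33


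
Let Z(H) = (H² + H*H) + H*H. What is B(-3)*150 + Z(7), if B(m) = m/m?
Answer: 297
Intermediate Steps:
B(m) = 1
Z(H) = 3*H² (Z(H) = (H² + H²) + H² = 2*H² + H² = 3*H²)
B(-3)*150 + Z(7) = 1*150 + 3*7² = 150 + 3*49 = 150 + 147 = 297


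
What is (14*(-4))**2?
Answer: 3136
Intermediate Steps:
(14*(-4))**2 = (-56)**2 = 3136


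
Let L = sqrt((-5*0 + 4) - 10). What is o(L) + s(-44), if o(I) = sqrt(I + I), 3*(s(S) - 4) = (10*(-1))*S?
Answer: 452/3 + 2**(3/4)*3**(1/4)*sqrt(I) ≈ 152.23 + 1.5651*I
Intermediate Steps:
s(S) = 4 - 10*S/3 (s(S) = 4 + ((10*(-1))*S)/3 = 4 + (-10*S)/3 = 4 - 10*S/3)
L = I*sqrt(6) (L = sqrt((0 + 4) - 10) = sqrt(4 - 10) = sqrt(-6) = I*sqrt(6) ≈ 2.4495*I)
o(I) = sqrt(2)*sqrt(I) (o(I) = sqrt(2*I) = sqrt(2)*sqrt(I))
o(L) + s(-44) = sqrt(2)*sqrt(I*sqrt(6)) + (4 - 10/3*(-44)) = sqrt(2)*(6**(1/4)*sqrt(I)) + (4 + 440/3) = 2**(3/4)*3**(1/4)*sqrt(I) + 452/3 = 452/3 + 2**(3/4)*3**(1/4)*sqrt(I)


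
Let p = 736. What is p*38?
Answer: 27968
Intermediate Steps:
p*38 = 736*38 = 27968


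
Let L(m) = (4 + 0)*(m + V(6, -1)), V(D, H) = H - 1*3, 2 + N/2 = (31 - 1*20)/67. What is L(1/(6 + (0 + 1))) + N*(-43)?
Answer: 66810/469 ≈ 142.45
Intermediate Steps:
N = -246/67 (N = -4 + 2*((31 - 1*20)/67) = -4 + 2*((31 - 20)*(1/67)) = -4 + 2*(11*(1/67)) = -4 + 2*(11/67) = -4 + 22/67 = -246/67 ≈ -3.6716)
V(D, H) = -3 + H (V(D, H) = H - 3 = -3 + H)
L(m) = -16 + 4*m (L(m) = (4 + 0)*(m + (-3 - 1)) = 4*(m - 4) = 4*(-4 + m) = -16 + 4*m)
L(1/(6 + (0 + 1))) + N*(-43) = (-16 + 4/(6 + (0 + 1))) - 246/67*(-43) = (-16 + 4/(6 + 1)) + 10578/67 = (-16 + 4/7) + 10578/67 = -108/7 + 10578/67 = 66810/469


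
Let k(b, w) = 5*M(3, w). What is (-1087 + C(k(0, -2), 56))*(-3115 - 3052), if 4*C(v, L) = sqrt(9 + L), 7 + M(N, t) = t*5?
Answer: 6703529 - 6167*sqrt(65)/4 ≈ 6.6911e+6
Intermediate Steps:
M(N, t) = -7 + 5*t (M(N, t) = -7 + t*5 = -7 + 5*t)
k(b, w) = -35 + 25*w (k(b, w) = 5*(-7 + 5*w) = -35 + 25*w)
C(v, L) = sqrt(9 + L)/4
(-1087 + C(k(0, -2), 56))*(-3115 - 3052) = (-1087 + sqrt(9 + 56)/4)*(-3115 - 3052) = (-1087 + sqrt(65)/4)*(-6167) = 6703529 - 6167*sqrt(65)/4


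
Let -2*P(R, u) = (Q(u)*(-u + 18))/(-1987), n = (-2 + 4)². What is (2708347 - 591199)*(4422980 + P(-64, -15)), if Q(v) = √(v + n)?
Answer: 9364103261040 + 34932942*I*√11/1987 ≈ 9.3641e+12 + 58309.0*I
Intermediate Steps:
n = 4 (n = 2² = 4)
Q(v) = √(4 + v) (Q(v) = √(v + 4) = √(4 + v))
P(R, u) = √(4 + u)*(18 - u)/3974 (P(R, u) = -√(4 + u)*(-u + 18)/(2*(-1987)) = -√(4 + u)*(18 - u)*(-1)/(2*1987) = -(-1)*√(4 + u)*(18 - u)/3974 = √(4 + u)*(18 - u)/3974)
(2708347 - 591199)*(4422980 + P(-64, -15)) = (2708347 - 591199)*(4422980 + √(4 - 15)*(18 - 1*(-15))/3974) = 2117148*(4422980 + √(-11)*(18 + 15)/3974) = 2117148*(4422980 + (1/3974)*(I*√11)*33) = 2117148*(4422980 + 33*I*√11/3974) = 9364103261040 + 34932942*I*√11/1987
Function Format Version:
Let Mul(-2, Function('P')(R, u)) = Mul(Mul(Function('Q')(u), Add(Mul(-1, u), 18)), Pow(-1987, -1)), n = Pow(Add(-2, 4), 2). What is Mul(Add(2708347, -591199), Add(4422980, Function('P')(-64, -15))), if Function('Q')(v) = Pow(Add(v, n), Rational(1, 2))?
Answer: Add(9364103261040, Mul(Rational(34932942, 1987), I, Pow(11, Rational(1, 2)))) ≈ Add(9.3641e+12, Mul(58309., I))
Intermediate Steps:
n = 4 (n = Pow(2, 2) = 4)
Function('Q')(v) = Pow(Add(4, v), Rational(1, 2)) (Function('Q')(v) = Pow(Add(v, 4), Rational(1, 2)) = Pow(Add(4, v), Rational(1, 2)))
Function('P')(R, u) = Mul(Rational(1, 3974), Pow(Add(4, u), Rational(1, 2)), Add(18, Mul(-1, u))) (Function('P')(R, u) = Mul(Rational(-1, 2), Mul(Mul(Pow(Add(4, u), Rational(1, 2)), Add(Mul(-1, u), 18)), Pow(-1987, -1))) = Mul(Rational(-1, 2), Mul(Mul(Pow(Add(4, u), Rational(1, 2)), Add(18, Mul(-1, u))), Rational(-1, 1987))) = Mul(Rational(-1, 2), Mul(Rational(-1, 1987), Pow(Add(4, u), Rational(1, 2)), Add(18, Mul(-1, u)))) = Mul(Rational(1, 3974), Pow(Add(4, u), Rational(1, 2)), Add(18, Mul(-1, u))))
Mul(Add(2708347, -591199), Add(4422980, Function('P')(-64, -15))) = Mul(Add(2708347, -591199), Add(4422980, Mul(Rational(1, 3974), Pow(Add(4, -15), Rational(1, 2)), Add(18, Mul(-1, -15))))) = Mul(2117148, Add(4422980, Mul(Rational(1, 3974), Pow(-11, Rational(1, 2)), Add(18, 15)))) = Mul(2117148, Add(4422980, Mul(Rational(1, 3974), Mul(I, Pow(11, Rational(1, 2))), 33))) = Mul(2117148, Add(4422980, Mul(Rational(33, 3974), I, Pow(11, Rational(1, 2))))) = Add(9364103261040, Mul(Rational(34932942, 1987), I, Pow(11, Rational(1, 2))))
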